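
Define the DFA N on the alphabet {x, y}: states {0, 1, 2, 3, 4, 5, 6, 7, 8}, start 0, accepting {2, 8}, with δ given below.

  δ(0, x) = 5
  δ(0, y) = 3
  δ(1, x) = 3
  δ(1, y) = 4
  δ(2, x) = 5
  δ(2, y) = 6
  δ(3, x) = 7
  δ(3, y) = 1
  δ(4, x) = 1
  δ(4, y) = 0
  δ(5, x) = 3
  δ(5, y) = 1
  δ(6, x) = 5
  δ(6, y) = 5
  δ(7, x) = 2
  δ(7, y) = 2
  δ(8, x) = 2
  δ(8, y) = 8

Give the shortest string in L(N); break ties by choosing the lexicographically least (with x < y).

A breadth-first search from 0 reaches an accepting state first via the path 0 → 3 → 7 → 2 on input yxx.
No string of length < 3 is accepted (BFS exhausts all shorter strings without reaching an accepting state), and yxx is the lexicographically least accepting string of length 3.

yxx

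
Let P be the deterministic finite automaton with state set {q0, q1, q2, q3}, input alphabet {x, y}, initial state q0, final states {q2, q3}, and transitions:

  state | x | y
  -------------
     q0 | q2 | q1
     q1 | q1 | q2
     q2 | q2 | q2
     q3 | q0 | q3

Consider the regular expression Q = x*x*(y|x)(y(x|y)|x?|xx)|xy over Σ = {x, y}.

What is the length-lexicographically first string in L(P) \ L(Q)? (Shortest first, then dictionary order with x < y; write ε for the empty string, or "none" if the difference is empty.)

The string yy is accepted by P but not by Q.
No shorter string lies in the difference, and yy is the lexicographically first length-2 string in L(P) \ L(Q).

yy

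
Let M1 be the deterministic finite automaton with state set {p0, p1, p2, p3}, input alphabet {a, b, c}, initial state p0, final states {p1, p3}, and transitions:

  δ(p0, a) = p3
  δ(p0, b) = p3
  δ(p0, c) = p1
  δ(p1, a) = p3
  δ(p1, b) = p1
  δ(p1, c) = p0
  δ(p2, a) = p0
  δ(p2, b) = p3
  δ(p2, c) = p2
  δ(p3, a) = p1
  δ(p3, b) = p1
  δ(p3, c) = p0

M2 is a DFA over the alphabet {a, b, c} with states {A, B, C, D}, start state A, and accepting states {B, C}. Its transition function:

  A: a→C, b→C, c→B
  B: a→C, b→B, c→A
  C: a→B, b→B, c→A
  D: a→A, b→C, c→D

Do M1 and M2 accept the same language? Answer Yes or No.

Exploring the product automaton M1 × M2 from the start pair (p0, A), following both machines on each input symbol, reaches 3 state pairs: (p0, A), (p3, C), (p1, B).
M1 accepts in {p1, p3} and M2 accepts in {B, C}. In every reachable pair the two components are either both accepting — (p3, C), (p1, B) — or both non-accepting, so no string is accepted by exactly one of the machines: L(M1) \ L(M2) and L(M2) \ L(M1) are both empty.
Hence every string is accepted by M1 iff it is accepted by M2, and the two languages coincide.

Yes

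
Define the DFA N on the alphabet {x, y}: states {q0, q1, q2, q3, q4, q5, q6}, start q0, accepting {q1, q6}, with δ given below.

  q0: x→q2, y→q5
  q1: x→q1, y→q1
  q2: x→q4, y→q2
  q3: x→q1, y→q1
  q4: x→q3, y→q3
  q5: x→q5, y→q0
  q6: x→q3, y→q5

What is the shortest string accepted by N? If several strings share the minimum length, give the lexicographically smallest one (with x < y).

A breadth-first search from q0 reaches an accepting state first via the path q0 → q2 → q4 → q3 → q1 on input xxxx.
No string of length < 4 is accepted (BFS exhausts all shorter strings without reaching an accepting state), and xxxx is the lexicographically least accepting string of length 4.

xxxx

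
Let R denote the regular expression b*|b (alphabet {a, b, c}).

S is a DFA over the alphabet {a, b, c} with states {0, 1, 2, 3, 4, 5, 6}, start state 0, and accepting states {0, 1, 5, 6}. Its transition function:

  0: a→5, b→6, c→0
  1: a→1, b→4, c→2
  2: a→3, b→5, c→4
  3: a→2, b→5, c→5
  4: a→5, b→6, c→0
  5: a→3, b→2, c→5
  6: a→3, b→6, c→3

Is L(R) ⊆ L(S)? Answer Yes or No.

Converting the expression R to a DFA (subset construction, then merging equivalent states) gives the minimal DFA with states {r0, r1}, start state r0, accepting states {r0} and transitions r0: a→r1, b→r0, c→r1; r1: a→r1, b→r1, c→r1.
Exploring the product automaton R × S from the start pair (r0, 0), following both machines on each input symbol, reaches 8 state pairs: (r0, 0), (r1, 5), (r0, 6), (r1, 0), (r1, 3), (r1, 2), (r1, 6), (r1, 4).
R accepts in {r0} and S accepts in {0, 1, 5, 6}. The reachable pairs whose R-component is accepting are (r0, 0), (r0, 6); in each of them the S-component is accepting too, so the product for L(R) \ L(S) (R-component accepting, S-component rejecting) has no reachable accepting pair and the difference is empty.
Hence every string in L(R) is also in L(S).

Yes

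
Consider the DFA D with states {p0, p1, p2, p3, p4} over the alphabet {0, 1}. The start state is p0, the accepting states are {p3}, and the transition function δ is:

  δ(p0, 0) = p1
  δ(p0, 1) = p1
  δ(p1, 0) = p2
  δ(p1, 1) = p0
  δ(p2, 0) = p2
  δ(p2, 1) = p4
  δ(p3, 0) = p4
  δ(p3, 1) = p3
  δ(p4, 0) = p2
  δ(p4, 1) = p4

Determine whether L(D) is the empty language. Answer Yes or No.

The states reachable from the start state are {p0, p1, p2, p4}.
None of the accepting states {p3} is reachable, so no string is accepted and L(D) = ∅.

Yes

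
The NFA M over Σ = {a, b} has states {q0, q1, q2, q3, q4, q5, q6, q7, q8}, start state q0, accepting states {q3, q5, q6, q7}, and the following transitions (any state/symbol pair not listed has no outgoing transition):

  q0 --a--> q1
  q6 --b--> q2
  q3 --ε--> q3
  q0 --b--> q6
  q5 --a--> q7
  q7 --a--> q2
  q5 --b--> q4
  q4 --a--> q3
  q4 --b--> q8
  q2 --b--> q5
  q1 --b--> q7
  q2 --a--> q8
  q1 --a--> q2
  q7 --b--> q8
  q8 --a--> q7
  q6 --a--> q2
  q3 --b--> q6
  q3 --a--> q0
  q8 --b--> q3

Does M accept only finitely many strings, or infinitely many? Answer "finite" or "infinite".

State q0 is reachable from the start and can reach an accepting state, and it lies on the cycle q0 → q1 → q2 → q8 → q3 → q0.
Traversing that cycle any number of times yields accepted strings of unbounded length, so the language is infinite.

infinite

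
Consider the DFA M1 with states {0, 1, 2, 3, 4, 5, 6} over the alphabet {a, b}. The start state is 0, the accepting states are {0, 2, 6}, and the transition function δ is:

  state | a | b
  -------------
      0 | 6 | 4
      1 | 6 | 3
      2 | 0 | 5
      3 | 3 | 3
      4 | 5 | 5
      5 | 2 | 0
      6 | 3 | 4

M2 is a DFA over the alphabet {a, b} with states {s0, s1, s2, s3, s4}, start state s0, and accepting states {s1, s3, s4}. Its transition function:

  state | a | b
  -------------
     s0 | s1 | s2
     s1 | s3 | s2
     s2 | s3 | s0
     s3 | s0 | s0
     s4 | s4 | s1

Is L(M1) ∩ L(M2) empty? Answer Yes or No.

The string a is accepted by both M1 and M2.
Hence L(M1) ∩ L(M2) ≠ ∅.

No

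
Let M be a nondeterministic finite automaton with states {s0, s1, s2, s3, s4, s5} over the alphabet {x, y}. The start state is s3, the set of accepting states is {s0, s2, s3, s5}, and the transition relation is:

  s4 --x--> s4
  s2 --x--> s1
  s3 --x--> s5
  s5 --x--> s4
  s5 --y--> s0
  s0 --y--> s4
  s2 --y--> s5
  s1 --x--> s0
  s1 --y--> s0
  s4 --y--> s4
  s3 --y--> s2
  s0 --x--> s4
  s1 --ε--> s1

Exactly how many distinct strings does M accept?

The useful subgraph on states {s0, s1, s2, s3, s5} is acyclic, so L(M) is finite; the longest accepting path visits 4 useful states, giving maximum string length 3.
Counting accepting paths from s3 by length: 1 of length 0, 2 of length 1, 2 of length 2, 3 of length 3. Total 8.

8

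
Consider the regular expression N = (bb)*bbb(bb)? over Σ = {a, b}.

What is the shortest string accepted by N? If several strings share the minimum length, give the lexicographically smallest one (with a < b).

By inspection of the expression, no string of length less than 3 matches, and bbb is the lexicographically first match of length 3.

bbb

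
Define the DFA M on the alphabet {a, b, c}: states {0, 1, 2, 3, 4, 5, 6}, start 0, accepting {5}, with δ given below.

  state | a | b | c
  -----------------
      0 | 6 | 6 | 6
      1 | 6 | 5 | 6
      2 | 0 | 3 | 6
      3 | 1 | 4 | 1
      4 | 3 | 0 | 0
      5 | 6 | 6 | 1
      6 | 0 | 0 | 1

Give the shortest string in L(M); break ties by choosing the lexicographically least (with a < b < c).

A breadth-first search from 0 reaches an accepting state first via the path 0 → 6 → 1 → 5 on input acb.
No string of length < 3 is accepted (BFS exhausts all shorter strings without reaching an accepting state), and acb is the lexicographically least accepting string of length 3.

acb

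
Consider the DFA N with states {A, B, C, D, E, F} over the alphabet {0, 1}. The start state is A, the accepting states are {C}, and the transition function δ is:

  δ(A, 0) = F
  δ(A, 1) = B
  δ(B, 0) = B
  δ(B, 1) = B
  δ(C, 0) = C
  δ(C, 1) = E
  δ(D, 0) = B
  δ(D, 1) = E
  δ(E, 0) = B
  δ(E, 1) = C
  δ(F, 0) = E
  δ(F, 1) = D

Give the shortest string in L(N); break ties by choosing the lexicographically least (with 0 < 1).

A breadth-first search from A reaches an accepting state first via the path A → F → E → C on input 001.
No string of length < 3 is accepted (BFS exhausts all shorter strings without reaching an accepting state), and 001 is the lexicographically least accepting string of length 3.

001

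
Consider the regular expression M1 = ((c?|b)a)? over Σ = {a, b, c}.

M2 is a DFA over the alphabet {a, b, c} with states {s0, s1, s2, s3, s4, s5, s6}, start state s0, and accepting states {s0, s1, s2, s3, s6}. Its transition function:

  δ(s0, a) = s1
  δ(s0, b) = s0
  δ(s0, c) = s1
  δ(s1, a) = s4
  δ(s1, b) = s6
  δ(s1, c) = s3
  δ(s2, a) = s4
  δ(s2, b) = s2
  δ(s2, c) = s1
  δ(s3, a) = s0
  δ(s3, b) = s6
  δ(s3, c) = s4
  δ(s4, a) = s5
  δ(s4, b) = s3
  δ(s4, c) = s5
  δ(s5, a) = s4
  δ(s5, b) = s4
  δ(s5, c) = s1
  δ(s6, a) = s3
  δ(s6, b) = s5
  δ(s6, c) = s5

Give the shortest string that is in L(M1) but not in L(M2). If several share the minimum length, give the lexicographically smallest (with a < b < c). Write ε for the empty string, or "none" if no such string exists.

The string ca is accepted by M1 but not by M2.
No shorter string lies in the difference, and ca is the lexicographically first length-2 string in L(M1) \ L(M2).

ca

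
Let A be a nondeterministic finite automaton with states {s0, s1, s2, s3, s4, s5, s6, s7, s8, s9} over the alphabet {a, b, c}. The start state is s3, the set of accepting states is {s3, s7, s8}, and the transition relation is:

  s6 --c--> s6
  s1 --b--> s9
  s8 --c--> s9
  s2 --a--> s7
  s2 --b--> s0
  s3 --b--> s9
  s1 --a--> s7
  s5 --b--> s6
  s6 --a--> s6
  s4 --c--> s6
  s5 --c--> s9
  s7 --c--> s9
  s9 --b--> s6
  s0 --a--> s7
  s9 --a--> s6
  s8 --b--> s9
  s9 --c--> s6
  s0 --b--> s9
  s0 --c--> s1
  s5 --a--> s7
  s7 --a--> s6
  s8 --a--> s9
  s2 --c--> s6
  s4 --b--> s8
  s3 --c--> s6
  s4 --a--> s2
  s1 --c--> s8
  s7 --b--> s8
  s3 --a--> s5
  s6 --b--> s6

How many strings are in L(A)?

The useful subgraph on states {s3, s5, s7, s8} is acyclic, so L(A) is finite; the longest accepting path visits 4 useful states, giving maximum string length 3.
Counting accepting paths from s3 by length: 1 of length 0, 1 of length 2, 1 of length 3. Total 3.

3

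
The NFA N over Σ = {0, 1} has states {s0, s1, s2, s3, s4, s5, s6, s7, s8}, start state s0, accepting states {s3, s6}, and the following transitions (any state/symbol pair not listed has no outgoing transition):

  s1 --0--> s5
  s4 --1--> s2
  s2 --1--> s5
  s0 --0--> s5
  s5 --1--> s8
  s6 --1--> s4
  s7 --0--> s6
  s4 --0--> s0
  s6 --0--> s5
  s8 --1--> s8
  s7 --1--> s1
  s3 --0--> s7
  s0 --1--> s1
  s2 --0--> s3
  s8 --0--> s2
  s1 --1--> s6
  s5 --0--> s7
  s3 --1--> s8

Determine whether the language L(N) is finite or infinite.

State s8 is reachable from the start and can reach an accepting state, and it lies on the cycle s8 → s8.
Traversing that cycle any number of times yields accepted strings of unbounded length, so the language is infinite.

infinite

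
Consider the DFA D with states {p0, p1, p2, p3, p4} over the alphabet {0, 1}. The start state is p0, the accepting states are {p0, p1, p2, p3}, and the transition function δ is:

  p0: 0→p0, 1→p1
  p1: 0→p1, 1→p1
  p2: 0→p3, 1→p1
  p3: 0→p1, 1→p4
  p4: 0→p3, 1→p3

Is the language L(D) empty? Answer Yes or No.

The empty string ε is accepted: the run p0 ends in the accepting state p0.
Since at least one string is accepted, L(D) is not empty.

No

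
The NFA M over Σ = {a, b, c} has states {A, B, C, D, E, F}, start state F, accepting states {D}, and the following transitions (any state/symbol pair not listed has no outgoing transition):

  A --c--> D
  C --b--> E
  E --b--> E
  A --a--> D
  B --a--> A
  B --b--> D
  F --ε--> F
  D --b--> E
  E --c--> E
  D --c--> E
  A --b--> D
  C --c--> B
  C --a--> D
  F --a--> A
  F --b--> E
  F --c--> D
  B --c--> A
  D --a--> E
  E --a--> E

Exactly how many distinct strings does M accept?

4

The useful subgraph on states {A, D, F} is acyclic, so L(M) is finite; the longest accepting path visits 3 useful states, giving maximum string length 2.
Counting accepting paths from F by length: 1 of length 1, 3 of length 2. Total 4.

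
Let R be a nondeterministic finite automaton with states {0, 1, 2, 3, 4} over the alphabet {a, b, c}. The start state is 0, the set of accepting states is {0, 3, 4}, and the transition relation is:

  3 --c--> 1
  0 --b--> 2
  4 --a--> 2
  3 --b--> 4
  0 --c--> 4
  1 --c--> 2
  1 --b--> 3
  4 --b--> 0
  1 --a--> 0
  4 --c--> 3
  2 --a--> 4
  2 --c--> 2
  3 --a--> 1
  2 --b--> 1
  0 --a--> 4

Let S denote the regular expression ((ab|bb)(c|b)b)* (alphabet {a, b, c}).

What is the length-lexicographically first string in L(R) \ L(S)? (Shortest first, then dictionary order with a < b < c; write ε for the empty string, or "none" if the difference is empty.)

The string a is accepted by R but not by S.
No shorter string lies in the difference, and a is the lexicographically first length-1 string in L(R) \ L(S).

a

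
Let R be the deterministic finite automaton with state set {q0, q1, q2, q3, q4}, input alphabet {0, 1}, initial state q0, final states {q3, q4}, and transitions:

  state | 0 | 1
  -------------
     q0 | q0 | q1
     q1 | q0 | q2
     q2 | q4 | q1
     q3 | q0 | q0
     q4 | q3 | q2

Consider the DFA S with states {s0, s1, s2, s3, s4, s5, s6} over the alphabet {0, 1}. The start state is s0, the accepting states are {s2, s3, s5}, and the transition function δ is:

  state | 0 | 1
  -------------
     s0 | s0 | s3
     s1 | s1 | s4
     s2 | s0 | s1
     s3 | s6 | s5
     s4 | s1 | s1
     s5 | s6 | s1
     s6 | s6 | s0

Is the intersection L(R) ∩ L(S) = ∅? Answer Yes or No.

Exploring the product automaton R × S from the start pair (q0, s0), following both machines on each input symbol, reaches 21 state pairs: (q0, s0), (q1, s3), (q0, s6), (q2, s5), (q1, s0), (q4, s6), (q1, s1), (q2, s3), (q3, s6), (q2, s0), (q0, s1), (q2, s4), (q1, s5), (q4, s0), (q1, s4), (q4, s1), (q2, s1), (q3, s0), (q3, s1), (q0, s3), (q0, s4).
R accepts in {q3, q4} and S accepts in {s2, s3, s5}; no reachable pair has both components accepting, so no string drives both machines to acceptance simultaneously and L(R) ∩ L(S) = ∅.
So no string is accepted by both, and the intersection is empty.

Yes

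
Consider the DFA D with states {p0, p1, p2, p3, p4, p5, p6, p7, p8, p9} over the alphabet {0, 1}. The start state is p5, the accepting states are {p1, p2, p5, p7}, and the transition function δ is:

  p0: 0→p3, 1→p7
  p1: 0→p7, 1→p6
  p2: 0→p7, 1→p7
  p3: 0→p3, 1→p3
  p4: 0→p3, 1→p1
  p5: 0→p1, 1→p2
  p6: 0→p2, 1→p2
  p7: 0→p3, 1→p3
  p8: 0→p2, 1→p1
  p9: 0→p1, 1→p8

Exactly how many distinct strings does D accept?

The useful subgraph on states {p1, p2, p5, p6, p7} is acyclic, so L(D) is finite; the longest accepting path visits 5 useful states, giving maximum string length 4.
Counting accepting paths from p5 by length: 1 of length 0, 2 of length 1, 3 of length 2, 2 of length 3, 4 of length 4. Total 12.

12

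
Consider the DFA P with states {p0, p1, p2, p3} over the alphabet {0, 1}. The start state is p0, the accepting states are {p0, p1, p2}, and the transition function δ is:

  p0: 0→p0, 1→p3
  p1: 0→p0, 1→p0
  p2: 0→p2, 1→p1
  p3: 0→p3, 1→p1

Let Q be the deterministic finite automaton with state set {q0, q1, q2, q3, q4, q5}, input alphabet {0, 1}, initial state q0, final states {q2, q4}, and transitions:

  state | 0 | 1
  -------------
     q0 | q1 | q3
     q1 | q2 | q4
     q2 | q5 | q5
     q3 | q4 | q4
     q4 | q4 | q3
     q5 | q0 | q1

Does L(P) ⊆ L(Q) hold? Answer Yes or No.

The empty string ε is in L(P) but not in L(Q).
So L(P) ⊄ L(Q).

No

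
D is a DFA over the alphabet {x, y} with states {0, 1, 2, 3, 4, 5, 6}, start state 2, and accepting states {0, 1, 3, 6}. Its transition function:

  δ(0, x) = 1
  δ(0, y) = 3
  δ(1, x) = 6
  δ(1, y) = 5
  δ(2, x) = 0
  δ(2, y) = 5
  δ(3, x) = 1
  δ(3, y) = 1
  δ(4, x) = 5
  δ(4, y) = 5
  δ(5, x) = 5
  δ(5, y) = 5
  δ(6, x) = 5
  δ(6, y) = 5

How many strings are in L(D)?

8

The useful subgraph on states {0, 1, 2, 3, 6} is acyclic, so L(D) is finite; the longest accepting path visits 5 useful states, giving maximum string length 4.
Counting accepting paths from 2 by length: 1 of length 1, 2 of length 2, 3 of length 3, 2 of length 4. Total 8.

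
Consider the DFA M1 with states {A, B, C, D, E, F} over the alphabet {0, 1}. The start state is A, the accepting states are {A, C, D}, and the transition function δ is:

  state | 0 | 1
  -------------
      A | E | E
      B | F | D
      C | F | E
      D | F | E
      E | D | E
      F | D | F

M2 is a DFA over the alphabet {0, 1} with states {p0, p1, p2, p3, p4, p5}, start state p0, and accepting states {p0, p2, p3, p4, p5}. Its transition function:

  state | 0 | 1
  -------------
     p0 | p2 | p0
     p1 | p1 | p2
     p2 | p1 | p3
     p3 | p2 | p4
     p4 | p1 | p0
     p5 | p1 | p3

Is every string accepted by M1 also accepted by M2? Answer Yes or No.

The string 00 is in L(M1) but not in L(M2).
So L(M1) ⊄ L(M2).

No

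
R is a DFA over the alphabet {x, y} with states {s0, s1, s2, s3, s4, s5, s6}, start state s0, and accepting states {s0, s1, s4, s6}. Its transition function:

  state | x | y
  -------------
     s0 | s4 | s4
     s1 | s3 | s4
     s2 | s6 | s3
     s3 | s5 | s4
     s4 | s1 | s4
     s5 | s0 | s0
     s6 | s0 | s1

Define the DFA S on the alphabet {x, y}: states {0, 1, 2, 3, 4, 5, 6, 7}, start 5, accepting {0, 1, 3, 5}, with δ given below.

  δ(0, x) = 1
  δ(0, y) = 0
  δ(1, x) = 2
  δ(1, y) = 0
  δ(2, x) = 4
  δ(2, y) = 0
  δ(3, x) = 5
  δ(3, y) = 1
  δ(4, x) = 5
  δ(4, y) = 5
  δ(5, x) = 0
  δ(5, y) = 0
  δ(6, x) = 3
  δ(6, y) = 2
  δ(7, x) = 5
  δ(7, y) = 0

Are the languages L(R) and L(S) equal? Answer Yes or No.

Yes

Exploring the product automaton R × S from the start pair (s0, 5), following both machines on each input symbol, reaches 5 state pairs: (s0, 5), (s4, 0), (s1, 1), (s3, 2), (s5, 4).
R accepts in {s0, s1, s4, s6} and S accepts in {0, 1, 3, 5}. In every reachable pair the two components are either both accepting — (s0, 5), (s4, 0), (s1, 1) — or both non-accepting, so no string is accepted by exactly one of the machines: L(R) \ L(S) and L(S) \ L(R) are both empty.
Hence every string is accepted by R iff it is accepted by S, and the two languages coincide.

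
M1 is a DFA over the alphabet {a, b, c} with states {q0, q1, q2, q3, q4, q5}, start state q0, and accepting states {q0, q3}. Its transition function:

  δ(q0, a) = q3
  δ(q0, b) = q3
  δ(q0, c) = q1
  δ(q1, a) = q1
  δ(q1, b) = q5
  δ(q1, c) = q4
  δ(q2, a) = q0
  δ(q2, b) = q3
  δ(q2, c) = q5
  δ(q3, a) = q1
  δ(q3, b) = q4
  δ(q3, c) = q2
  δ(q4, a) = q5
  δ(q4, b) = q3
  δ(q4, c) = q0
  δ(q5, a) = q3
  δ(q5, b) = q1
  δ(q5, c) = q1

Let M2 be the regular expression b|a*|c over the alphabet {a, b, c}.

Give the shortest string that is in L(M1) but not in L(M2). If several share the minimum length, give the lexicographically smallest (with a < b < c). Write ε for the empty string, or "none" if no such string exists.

abb

The string abb is accepted by M1 but not by M2.
No shorter string lies in the difference, and abb is the lexicographically first length-3 string in L(M1) \ L(M2).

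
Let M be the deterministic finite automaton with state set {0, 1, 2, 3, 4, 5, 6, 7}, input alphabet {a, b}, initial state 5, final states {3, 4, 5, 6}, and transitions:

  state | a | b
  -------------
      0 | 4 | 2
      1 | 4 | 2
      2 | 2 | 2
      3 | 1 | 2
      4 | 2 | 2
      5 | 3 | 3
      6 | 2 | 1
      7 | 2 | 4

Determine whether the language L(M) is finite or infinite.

finite

The useful states (reachable from 5 and able to reach an accepting state) are {1, 3, 4, 5}.
Restricted to these states the transition graph has no cycle, so every accepting path has bounded length and L is finite.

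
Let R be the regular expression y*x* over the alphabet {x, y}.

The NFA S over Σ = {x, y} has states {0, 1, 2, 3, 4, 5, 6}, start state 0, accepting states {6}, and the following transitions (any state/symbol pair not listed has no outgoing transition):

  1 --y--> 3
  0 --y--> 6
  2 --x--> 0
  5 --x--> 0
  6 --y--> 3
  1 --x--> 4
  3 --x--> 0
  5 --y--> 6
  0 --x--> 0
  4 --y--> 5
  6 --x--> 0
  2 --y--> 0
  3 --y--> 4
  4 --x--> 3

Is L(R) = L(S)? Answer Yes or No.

The empty string ε is accepted by R but rejected by S.
So L(R) ≠ L(S).

No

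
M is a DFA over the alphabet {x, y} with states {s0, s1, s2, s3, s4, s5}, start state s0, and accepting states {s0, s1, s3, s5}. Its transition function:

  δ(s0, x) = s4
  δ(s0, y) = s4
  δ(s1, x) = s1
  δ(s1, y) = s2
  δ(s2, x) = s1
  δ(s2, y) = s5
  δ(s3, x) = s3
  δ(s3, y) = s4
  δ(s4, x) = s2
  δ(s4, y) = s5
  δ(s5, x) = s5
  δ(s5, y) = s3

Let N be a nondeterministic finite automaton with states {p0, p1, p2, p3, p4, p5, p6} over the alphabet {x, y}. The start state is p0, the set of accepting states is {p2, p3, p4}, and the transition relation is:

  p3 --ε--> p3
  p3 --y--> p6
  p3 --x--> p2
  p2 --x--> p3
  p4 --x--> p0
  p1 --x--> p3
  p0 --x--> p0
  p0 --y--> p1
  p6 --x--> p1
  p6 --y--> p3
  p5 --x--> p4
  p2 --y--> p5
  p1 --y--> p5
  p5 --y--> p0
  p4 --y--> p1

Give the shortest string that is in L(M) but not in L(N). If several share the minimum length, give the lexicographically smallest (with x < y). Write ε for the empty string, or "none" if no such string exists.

ε

The empty string ε is accepted by M but not by N.
Since ε is the unique shortest string, it is the required witness.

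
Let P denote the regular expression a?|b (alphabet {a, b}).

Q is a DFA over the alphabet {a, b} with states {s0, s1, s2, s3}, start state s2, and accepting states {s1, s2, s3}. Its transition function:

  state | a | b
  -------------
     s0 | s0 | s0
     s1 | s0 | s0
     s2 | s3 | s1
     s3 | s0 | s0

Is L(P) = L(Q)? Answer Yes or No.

Converting the expression P to a DFA (subset construction, then merging equivalent states) gives the minimal DFA with states {p0, p1, p2}, start state p0, accepting states {p0, p1} and transitions p0: a→p1, b→p1; p1: a→p2, b→p2; p2: a→p2, b→p2.
Exploring the product automaton P × Q from the start pair (p0, s2), following both machines on each input symbol, reaches 4 state pairs: (p0, s2), (p1, s3), (p1, s1), (p2, s0).
P accepts in {p0, p1} and Q accepts in {s1, s2, s3}. In every reachable pair the two components are either both accepting — (p0, s2), (p1, s3), (p1, s1) — or both non-accepting, so no string is accepted by exactly one of the machines: L(P) \ L(Q) and L(Q) \ L(P) are both empty.
Hence every string is accepted by P iff it is accepted by Q, and the two languages coincide.

Yes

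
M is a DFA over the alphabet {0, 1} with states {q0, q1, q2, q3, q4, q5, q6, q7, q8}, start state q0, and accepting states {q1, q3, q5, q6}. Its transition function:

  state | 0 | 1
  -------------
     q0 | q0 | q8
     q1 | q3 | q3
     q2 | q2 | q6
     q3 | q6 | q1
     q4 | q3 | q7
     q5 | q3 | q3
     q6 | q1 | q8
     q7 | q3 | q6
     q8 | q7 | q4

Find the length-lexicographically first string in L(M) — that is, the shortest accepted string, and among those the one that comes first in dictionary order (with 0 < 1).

100

A breadth-first search from q0 reaches an accepting state first via the path q0 → q8 → q7 → q3 on input 100.
No string of length < 3 is accepted (BFS exhausts all shorter strings without reaching an accepting state), and 100 is the lexicographically least accepting string of length 3.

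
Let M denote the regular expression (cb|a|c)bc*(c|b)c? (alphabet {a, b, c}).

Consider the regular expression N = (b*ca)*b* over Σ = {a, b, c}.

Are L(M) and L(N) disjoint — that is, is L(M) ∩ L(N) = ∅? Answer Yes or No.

Converting the expression M to a DFA (subset construction, then merging equivalent states) gives the minimal DFA with states {m0, m1, m2, m3, m4, m5, m6, m7, m8}, start state m0, accepting states {m6, m7, m8} and transitions m0: a→m1, b→m2, c→m3; m1: a→m2, b→m4, c→m2; m2: a→m2, b→m2, c→m2; m3: a→m2, b→m5, c→m2; m4: a→m2, b→m6, c→m7; m5: a→m2, b→m7, c→m7; m6: a→m2, b→m2, c→m8; m7: a→m2, b→m6, c→m7; m8: a→m2, b→m2, c→m2.
Converting the expression N to a DFA (subset construction, then merging equivalent states) gives the minimal DFA with states {n0, n1, n2}, start state n0, accepting states {n0} and transitions n0: a→n1, b→n0, c→n2; n1: a→n1, b→n1, c→n1; n2: a→n0, b→n1, c→n1.
Exploring the product automaton M × N from the start pair (m0, n0), following both machines on each input symbol, reaches 11 state pairs: (m0, n0), (m1, n1), (m2, n0), (m3, n2), (m2, n1), (m4, n1), (m2, n2), (m5, n1), (m6, n1), (m7, n1), (m8, n1).
M accepts in {m6, m7, m8} and N accepts in {n0}; no reachable pair has both components accepting, so no string drives both machines to acceptance simultaneously and L(M) ∩ L(N) = ∅.
So no string is accepted by both, and the intersection is empty.

Yes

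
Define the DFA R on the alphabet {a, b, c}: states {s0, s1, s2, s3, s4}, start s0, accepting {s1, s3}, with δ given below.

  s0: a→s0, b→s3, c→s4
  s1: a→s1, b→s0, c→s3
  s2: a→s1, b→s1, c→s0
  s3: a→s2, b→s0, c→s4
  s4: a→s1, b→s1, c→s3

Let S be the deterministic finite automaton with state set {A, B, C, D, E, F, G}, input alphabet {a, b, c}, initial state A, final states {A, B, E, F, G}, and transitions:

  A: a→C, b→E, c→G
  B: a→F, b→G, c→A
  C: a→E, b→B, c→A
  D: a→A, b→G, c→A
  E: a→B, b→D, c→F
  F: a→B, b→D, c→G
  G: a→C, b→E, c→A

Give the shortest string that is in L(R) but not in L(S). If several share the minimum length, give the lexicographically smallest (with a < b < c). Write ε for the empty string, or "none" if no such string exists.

ca

The string ca is accepted by R but not by S.
No shorter string lies in the difference, and ca is the lexicographically first length-2 string in L(R) \ L(S).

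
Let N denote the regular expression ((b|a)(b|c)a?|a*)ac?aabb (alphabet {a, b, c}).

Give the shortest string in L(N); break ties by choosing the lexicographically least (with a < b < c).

By inspection of the expression, no string of length less than 5 matches, and aaabb is the lexicographically first match of length 5.

aaabb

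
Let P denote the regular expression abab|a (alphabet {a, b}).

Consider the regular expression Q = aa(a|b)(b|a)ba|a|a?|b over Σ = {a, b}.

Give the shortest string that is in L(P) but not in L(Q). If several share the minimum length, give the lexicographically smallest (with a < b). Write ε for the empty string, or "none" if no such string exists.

abab

The string abab is accepted by P but not by Q.
No shorter string lies in the difference, and abab is the lexicographically first length-4 string in L(P) \ L(Q).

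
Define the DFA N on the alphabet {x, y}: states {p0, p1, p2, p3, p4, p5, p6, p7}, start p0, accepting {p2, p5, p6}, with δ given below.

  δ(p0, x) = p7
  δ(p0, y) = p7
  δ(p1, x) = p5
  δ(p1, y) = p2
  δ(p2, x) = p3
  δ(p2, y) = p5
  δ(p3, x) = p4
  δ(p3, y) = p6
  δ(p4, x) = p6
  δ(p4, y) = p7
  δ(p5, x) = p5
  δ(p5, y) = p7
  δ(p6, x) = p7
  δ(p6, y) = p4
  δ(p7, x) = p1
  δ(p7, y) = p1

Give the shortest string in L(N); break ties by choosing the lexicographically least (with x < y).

A breadth-first search from p0 reaches an accepting state first via the path p0 → p7 → p1 → p5 on input xxx.
No string of length < 3 is accepted (BFS exhausts all shorter strings without reaching an accepting state), and xxx is the lexicographically least accepting string of length 3.

xxx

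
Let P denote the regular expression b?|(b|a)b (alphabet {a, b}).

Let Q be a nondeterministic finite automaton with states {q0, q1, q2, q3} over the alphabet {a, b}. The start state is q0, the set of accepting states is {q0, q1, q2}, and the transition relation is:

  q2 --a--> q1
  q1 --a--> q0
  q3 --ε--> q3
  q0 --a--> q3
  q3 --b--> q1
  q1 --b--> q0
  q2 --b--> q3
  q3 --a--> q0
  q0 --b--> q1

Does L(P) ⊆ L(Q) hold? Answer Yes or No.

Converting the expression P to a DFA (subset construction, then merging equivalent states) gives the minimal DFA with states {p0, p1, p2, p3, p4}, start state p0, accepting states {p0, p2, p4} and transitions p0: a→p1, b→p2; p1: a→p3, b→p4; p2: a→p3, b→p4; p3: a→p3, b→p3; p4: a→p3, b→p3.
Exploring the product automaton P × Q from the start pair (p0, q0), following both machines on each input symbol, reaches 8 state pairs: (p0, q0), (p1, q3), (p2, q1), (p3, q0), (p4, q1), (p4, q0), (p3, q3), (p3, q1).
P accepts in {p0, p2, p4} and Q accepts in {q0, q1, q2}. The reachable pairs whose P-component is accepting are (p0, q0), (p2, q1), (p4, q1), (p4, q0); in each of them the Q-component is accepting too, so the product for L(P) \ L(Q) (P-component accepting, Q-component rejecting) has no reachable accepting pair and the difference is empty.
Hence every string in L(P) is also in L(Q).

Yes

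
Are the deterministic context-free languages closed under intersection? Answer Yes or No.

No

DCFLs are closed under complement (normalise the DPDA to read all of its input, then flip the verdict). If they were also closed under intersection, De Morgan would make them closed under union; but {aⁿbⁿ : n≥0} and {aⁿb²ⁿ : n≥0} are DCFLs (push the a's; pop one per b, respectively one per two b's) whose union no deterministic PDA accepts: a DPDA for it would have a single run on aⁿb²ⁿ, accepting after the prefix aⁿbⁿ and accepting again after n more b's; an ordinary PDA that simulates it on a's and b's and, at any moment when it is accepting, may switch to reading only a fresh letter c while feeding each c to the simulation as a b, would accept aⁱbʲcᵏ (k≥1) exactly when both aⁱbʲ and aⁱbʲ⁺ᵏ are in the language, i.e. its language intersected with the regular set a*b*c⁺ would be exactly {aⁿbⁿcⁿ : n≥1} — impossible, since context-free languages are closed under intersection with regular sets and {aⁿbⁿcⁿ} is not context-free.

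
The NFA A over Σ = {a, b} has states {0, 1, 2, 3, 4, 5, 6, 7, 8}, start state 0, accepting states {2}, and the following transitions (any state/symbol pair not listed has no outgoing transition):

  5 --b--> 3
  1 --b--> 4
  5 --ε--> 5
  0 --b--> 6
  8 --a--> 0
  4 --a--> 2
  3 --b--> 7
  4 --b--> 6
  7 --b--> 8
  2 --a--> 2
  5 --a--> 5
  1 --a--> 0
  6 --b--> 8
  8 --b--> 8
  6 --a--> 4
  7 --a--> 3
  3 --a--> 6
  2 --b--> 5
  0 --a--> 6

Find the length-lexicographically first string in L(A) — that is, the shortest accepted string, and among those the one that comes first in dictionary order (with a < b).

aaa

A breadth-first search from 0 reaches an accepting state first via the path 0 → 6 → 4 → 2 on input aaa.
No string of length < 3 is accepted (BFS exhausts all shorter strings without reaching an accepting state), and aaa is the lexicographically least accepting string of length 3.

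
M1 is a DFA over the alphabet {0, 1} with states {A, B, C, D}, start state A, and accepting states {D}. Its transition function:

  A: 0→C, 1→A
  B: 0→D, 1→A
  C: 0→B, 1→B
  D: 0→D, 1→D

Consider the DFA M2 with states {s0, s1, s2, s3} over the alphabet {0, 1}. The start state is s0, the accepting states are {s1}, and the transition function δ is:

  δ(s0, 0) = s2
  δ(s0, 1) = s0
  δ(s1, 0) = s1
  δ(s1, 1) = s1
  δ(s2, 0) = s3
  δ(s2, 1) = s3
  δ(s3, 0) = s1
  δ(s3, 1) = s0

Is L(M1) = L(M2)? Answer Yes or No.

Exploring the product automaton M1 × M2 from the start pair (A, s0), following both machines on each input symbol, reaches 4 state pairs: (A, s0), (C, s2), (B, s3), (D, s1).
M1 accepts in {D} and M2 accepts in {s1}. In every reachable pair the two components are either both accepting — (D, s1) — or both non-accepting, so no string is accepted by exactly one of the machines: L(M1) \ L(M2) and L(M2) \ L(M1) are both empty.
Hence every string is accepted by M1 iff it is accepted by M2, and the two languages coincide.

Yes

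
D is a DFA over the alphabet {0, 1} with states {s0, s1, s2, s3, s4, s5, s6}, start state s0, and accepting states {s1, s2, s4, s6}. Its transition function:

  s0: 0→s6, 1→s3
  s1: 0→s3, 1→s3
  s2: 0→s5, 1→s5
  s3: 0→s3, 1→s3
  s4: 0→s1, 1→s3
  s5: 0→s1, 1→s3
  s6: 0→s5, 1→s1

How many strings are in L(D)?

The useful subgraph on states {s0, s1, s5, s6} is acyclic, so L(D) is finite; the longest accepting path visits 4 useful states, giving maximum string length 3.
Counting accepting paths from s0 by length: 1 of length 1, 1 of length 2, 1 of length 3. Total 3.

3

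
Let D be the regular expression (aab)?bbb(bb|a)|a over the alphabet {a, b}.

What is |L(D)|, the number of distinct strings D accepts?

5

The expression has no Kleene star, so L(D) is finite. Expanding the alternatives gives {a, bbba, bbbbb, aabbbba, aabbbbbb}.
That is 1 of length 1, 1 of length 4, 1 of length 5, 1 of length 7, 1 of length 8: 5 strings in all.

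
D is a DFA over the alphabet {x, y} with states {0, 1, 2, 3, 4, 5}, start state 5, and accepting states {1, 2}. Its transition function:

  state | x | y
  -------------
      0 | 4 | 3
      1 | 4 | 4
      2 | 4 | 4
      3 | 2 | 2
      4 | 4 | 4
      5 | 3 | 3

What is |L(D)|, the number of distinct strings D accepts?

The useful subgraph on states {2, 3, 5} is acyclic, so L(D) is finite; the longest accepting path visits 3 useful states, giving maximum string length 2.
Counting accepting paths from 5 by length: 4 of length 2. Total 4.

4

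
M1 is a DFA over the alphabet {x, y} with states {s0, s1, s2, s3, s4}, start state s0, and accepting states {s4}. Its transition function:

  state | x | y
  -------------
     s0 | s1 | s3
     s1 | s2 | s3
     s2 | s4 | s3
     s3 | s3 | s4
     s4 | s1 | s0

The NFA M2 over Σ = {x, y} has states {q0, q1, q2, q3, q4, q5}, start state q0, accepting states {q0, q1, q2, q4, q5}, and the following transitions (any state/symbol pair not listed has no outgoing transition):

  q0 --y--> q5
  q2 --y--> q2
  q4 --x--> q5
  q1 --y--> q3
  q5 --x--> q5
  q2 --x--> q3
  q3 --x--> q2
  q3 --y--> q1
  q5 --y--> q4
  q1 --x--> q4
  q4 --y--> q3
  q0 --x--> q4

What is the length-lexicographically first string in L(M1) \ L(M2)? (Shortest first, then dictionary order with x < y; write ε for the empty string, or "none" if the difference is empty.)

xxyy

The string xxyy is accepted by M1 but not by M2.
No shorter string lies in the difference, and xxyy is the lexicographically first length-4 string in L(M1) \ L(M2).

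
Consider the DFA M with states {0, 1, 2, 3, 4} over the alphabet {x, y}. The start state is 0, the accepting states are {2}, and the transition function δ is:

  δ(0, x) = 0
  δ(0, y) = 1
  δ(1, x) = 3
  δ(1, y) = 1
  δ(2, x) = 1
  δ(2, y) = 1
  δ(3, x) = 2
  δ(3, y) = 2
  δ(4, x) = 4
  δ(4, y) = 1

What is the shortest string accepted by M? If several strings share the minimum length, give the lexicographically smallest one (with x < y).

yxx

A breadth-first search from 0 reaches an accepting state first via the path 0 → 1 → 3 → 2 on input yxx.
No string of length < 3 is accepted (BFS exhausts all shorter strings without reaching an accepting state), and yxx is the lexicographically least accepting string of length 3.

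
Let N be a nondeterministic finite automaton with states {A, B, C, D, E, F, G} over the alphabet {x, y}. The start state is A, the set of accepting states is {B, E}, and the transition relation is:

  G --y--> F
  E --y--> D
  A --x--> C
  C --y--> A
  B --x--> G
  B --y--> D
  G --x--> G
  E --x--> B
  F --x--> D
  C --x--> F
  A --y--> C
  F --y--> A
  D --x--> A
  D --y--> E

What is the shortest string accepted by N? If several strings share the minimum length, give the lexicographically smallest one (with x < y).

A breadth-first search from A reaches an accepting state first via the path A → C → F → D → E on input xxxy.
No string of length < 4 is accepted (BFS exhausts all shorter strings without reaching an accepting state), and xxxy is the lexicographically least accepting string of length 4.

xxxy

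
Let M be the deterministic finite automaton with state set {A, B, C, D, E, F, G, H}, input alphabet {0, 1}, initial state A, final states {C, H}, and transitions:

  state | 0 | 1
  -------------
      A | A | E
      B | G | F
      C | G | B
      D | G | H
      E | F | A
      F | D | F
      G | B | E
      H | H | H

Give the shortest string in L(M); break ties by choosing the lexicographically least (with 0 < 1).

1001

A breadth-first search from A reaches an accepting state first via the path A → E → F → D → H on input 1001.
No string of length < 4 is accepted (BFS exhausts all shorter strings without reaching an accepting state), and 1001 is the lexicographically least accepting string of length 4.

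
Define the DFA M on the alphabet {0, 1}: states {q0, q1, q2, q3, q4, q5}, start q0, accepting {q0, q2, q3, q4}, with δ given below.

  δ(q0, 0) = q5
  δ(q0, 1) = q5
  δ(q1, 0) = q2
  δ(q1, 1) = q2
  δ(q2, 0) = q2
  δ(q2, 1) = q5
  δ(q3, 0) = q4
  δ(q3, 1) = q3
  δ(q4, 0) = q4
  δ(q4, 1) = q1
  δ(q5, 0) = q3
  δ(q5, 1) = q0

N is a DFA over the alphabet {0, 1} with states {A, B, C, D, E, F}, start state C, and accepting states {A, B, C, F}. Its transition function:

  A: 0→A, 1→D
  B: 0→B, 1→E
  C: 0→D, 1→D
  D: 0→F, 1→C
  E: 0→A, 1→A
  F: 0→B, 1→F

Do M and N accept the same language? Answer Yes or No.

Yes

Exploring the product automaton M × N from the start pair (q0, C), following both machines on each input symbol, reaches 6 state pairs: (q0, C), (q5, D), (q3, F), (q4, B), (q1, E), (q2, A).
M accepts in {q0, q2, q3, q4} and N accepts in {A, B, C, F}. In every reachable pair the two components are either both accepting — (q0, C), (q3, F), (q4, B), (q2, A) — or both non-accepting, so no string is accepted by exactly one of the machines: L(M) \ L(N) and L(N) \ L(M) are both empty.
Hence every string is accepted by M iff it is accepted by N, and the two languages coincide.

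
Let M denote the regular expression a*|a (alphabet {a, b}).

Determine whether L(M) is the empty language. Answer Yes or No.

No

The empty string ε matches the expression, so it belongs to L(M).
Since L(M) contains at least one string, it is not empty.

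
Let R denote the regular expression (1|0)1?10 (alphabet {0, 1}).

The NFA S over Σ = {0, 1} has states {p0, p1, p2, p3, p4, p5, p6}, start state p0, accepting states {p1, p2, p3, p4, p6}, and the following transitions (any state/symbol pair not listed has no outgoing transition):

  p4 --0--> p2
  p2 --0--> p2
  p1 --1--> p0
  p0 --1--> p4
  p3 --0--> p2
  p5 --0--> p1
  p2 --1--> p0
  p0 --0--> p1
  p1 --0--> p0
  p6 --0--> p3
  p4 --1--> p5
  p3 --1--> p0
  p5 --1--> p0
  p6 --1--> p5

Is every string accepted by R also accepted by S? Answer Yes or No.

Converting the expression R to a DFA (subset construction, then merging equivalent states) gives the minimal DFA with states {r0, r1, r2, r3, r4, r5}, start state r0, accepting states {r4} and transitions r0: 0→r1, 1→r1; r1: 0→r2, 1→r3; r2: 0→r2, 1→r2; r3: 0→r4, 1→r5; r4: 0→r2, 1→r2; r5: 0→r4, 1→r2.
Exploring the product automaton R × S from the start pair (r0, p0), following both machines on each input symbol, reaches 14 state pairs: (r0, p0), (r1, p1), (r1, p4), (r2, p0), (r3, p0), (r2, p2), (r3, p5), (r2, p1), (r2, p4), (r4, p1), (r5, p4), (r5, p0), (r2, p5), (r4, p2).
R accepts in {r4} and S accepts in {p1, p2, p3, p4, p6}. The reachable pairs whose R-component is accepting are (r4, p1), (r4, p2); in each of them the S-component is accepting too, so the product for L(R) \ L(S) (R-component accepting, S-component rejecting) has no reachable accepting pair and the difference is empty.
Hence every string in L(R) is also in L(S).

Yes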